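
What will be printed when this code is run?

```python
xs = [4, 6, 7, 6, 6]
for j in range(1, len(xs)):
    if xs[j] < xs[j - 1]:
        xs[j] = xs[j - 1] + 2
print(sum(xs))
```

j=1: 6>=4, unchanged → [4, 6, 7, 6, 6]
j=2: 7>=6, unchanged → [4, 6, 7, 6, 6]
j=3: 6<7, xs[3] = 7+2 = 9 → [4, 6, 7, 9, 6]
j=4: 6<9, xs[4] = 9+2 = 11 → [4, 6, 7, 9, 11]
sum = 37

37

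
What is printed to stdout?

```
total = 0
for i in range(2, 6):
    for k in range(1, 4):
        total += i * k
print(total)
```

i=2,k=1: total = 0+2 = 2
i=2,k=2: total = 2+4 = 6
i=2,k=3: total = 6+6 = 12
i=3,k=1: total = 12+3 = 15
i=3,k=2: total = 15+6 = 21
i=3,k=3: total = 21+9 = 30
i=4,k=1: total = 30+4 = 34
i=4,k=2: total = 34+8 = 42
i=4,k=3: total = 42+12 = 54
i=5,k=1: total = 54+5 = 59
i=5,k=2: total = 59+10 = 69
i=5,k=3: total = 69+15 = 84

84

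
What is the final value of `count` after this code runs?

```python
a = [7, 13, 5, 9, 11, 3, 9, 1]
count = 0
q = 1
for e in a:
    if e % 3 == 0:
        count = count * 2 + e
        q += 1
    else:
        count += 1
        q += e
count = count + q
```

e=7: not %3==0, count = 0+1 = 1; q=8
e=13: not %3==0, count = 1+1 = 2; q=21
e=5: not %3==0, count = 2+1 = 3; q=26
e=9: %3==0, count = 3*2+9 = 15; q=27
e=11: not %3==0, count = 15+1 = 16; q=38
e=3: %3==0, count = 16*2+3 = 35; q=39
e=9: %3==0, count = 35*2+9 = 79; q=40
e=1: not %3==0, count = 79+1 = 80; q=41
count+q = 80+41 = 121

121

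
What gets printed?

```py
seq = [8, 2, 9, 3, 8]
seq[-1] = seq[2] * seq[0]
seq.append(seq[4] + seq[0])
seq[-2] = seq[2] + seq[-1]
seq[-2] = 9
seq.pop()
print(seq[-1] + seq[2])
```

18

seq[-1] = seq[2]*seq[0] = 9*8 = 72 → [8, 2, 9, 3, 72]
append seq[4]+seq[0] = 72+8 = 80 → [8, 2, 9, 3, 72, 80]
seq[-2] = seq[2]+seq[-1] = 9+80 = 89 → [8, 2, 9, 3, 89, 80]
seq[-2] = 9 → [8, 2, 9, 3, 9, 80]
pop() removes 80 → [8, 2, 9, 3, 9]
seq[-1]+seq[2] = 9+9 = 18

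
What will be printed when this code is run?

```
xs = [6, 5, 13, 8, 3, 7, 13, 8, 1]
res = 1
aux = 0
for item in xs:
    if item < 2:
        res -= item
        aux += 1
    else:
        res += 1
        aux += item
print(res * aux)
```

512

item=6: not <2, res = 1+1 = 2; aux=6
item=5: not <2, res = 2+1 = 3; aux=11
item=13: not <2, res = 3+1 = 4; aux=24
item=8: not <2, res = 4+1 = 5; aux=32
item=3: not <2, res = 5+1 = 6; aux=35
item=7: not <2, res = 6+1 = 7; aux=42
item=13: not <2, res = 7+1 = 8; aux=55
item=8: not <2, res = 8+1 = 9; aux=63
item=1: <2, res = 9-1 = 8; aux=64
res*aux = 8*64 = 512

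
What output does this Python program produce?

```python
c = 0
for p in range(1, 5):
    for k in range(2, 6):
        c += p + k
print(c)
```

p=1,k=2: c = 0+3 = 3
p=1,k=3: c = 3+4 = 7
p=1,k=4: c = 7+5 = 12
p=1,k=5: c = 12+6 = 18
p=2,k=2: c = 18+4 = 22
p=2,k=3: c = 22+5 = 27
p=2,k=4: c = 27+6 = 33
p=2,k=5: c = 33+7 = 40
p=3,k=2: c = 40+5 = 45
p=3,k=3: c = 45+6 = 51
p=3,k=4: c = 51+7 = 58
p=3,k=5: c = 58+8 = 66
p=4,k=2: c = 66+6 = 72
p=4,k=3: c = 72+7 = 79
p=4,k=4: c = 79+8 = 87
p=4,k=5: c = 87+9 = 96

96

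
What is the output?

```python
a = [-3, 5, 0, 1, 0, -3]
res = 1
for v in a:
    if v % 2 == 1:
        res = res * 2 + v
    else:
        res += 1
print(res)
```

17

v=-3: odd, res = 1*2+(-3) = -1
v=5: odd, res = (-1)*2+5 = 3
v=0: not odd, res = 3+1 = 4
v=1: odd, res = 4*2+1 = 9
v=0: not odd, res = 9+1 = 10
v=-3: odd, res = 10*2+(-3) = 17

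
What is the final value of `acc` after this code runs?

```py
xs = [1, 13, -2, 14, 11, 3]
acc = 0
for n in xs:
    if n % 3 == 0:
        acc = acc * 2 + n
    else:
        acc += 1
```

13

n=1: not %3==0, acc = 0+1 = 1
n=13: not %3==0, acc = 1+1 = 2
n=-2: not %3==0, acc = 2+1 = 3
n=14: not %3==0, acc = 3+1 = 4
n=11: not %3==0, acc = 4+1 = 5
n=3: %3==0, acc = 5*2+3 = 13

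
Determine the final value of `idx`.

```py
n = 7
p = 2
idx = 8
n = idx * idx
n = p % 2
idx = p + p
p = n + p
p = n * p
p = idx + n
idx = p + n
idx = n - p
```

n = 8*8 = 64
n = 2%2 = 0
idx = 2+2 = 4
p = 0+2 = 2
p = 0*2 = 0
p = 4+0 = 4
idx = 4+0 = 4
idx = 0-4 = -4

-4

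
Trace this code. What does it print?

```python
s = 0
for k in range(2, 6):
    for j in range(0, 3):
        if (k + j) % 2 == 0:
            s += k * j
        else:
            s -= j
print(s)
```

14

k=2,j=0: even sum, s = 0+0 = 0
k=2,j=1: odd sum, s = 0-1 = -1
k=2,j=2: even sum, s = (-1)+4 = 3
k=3,j=0: odd sum, s = 3-0 = 3
k=3,j=1: even sum, s = 3+3 = 6
k=3,j=2: odd sum, s = 6-2 = 4
k=4,j=0: even sum, s = 4+0 = 4
k=4,j=1: odd sum, s = 4-1 = 3
k=4,j=2: even sum, s = 3+8 = 11
k=5,j=0: odd sum, s = 11-0 = 11
k=5,j=1: even sum, s = 11+5 = 16
k=5,j=2: odd sum, s = 16-2 = 14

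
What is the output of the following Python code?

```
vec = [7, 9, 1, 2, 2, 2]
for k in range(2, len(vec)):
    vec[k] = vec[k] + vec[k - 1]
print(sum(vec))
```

k=2: vec[2] = 1+9 = 10 → [7, 9, 10, 2, 2, 2]
k=3: vec[3] = 2+10 = 12 → [7, 9, 10, 12, 2, 2]
k=4: vec[4] = 2+12 = 14 → [7, 9, 10, 12, 14, 2]
k=5: vec[5] = 2+14 = 16 → [7, 9, 10, 12, 14, 16]
sum = 68

68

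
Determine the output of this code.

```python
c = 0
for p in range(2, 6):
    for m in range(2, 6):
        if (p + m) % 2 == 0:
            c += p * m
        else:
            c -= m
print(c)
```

p=2,m=2: even sum, c = 0+4 = 4
p=2,m=3: odd sum, c = 4-3 = 1
p=2,m=4: even sum, c = 1+8 = 9
p=2,m=5: odd sum, c = 9-5 = 4
p=3,m=2: odd sum, c = 4-2 = 2
p=3,m=3: even sum, c = 2+9 = 11
p=3,m=4: odd sum, c = 11-4 = 7
p=3,m=5: even sum, c = 7+15 = 22
p=4,m=2: even sum, c = 22+8 = 30
p=4,m=3: odd sum, c = 30-3 = 27
p=4,m=4: even sum, c = 27+16 = 43
p=4,m=5: odd sum, c = 43-5 = 38
p=5,m=2: odd sum, c = 38-2 = 36
p=5,m=3: even sum, c = 36+15 = 51
p=5,m=4: odd sum, c = 51-4 = 47
p=5,m=5: even sum, c = 47+25 = 72

72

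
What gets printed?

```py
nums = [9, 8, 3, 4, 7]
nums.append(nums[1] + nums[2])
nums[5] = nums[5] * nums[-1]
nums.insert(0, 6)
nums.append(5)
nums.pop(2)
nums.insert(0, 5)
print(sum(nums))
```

append nums[1]+nums[2] = 8+3 = 11 → [9, 8, 3, 4, 7, 11]
nums[5] = nums[5]*nums[-1] = 11*11 = 121 → [9, 8, 3, 4, 7, 121]
insert 6 at 0 → [6, 9, 8, 3, 4, 7, 121]
append 5 → [6, 9, 8, 3, 4, 7, 121, 5]
pop(2) removes 8 → [6, 9, 3, 4, 7, 121, 5]
insert 5 at 0 → [5, 6, 9, 3, 4, 7, 121, 5]
sum = 160

160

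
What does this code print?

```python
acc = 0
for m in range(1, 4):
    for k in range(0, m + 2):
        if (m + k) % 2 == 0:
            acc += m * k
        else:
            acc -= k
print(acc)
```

m=1,k=0: odd sum, acc = 0-0 = 0
m=1,k=1: even sum, acc = 0+1 = 1
m=1,k=2: odd sum, acc = 1-2 = -1
m=2,k=0: even sum, acc = (-1)+0 = -1
m=2,k=1: odd sum, acc = (-1)-1 = -2
m=2,k=2: even sum, acc = (-2)+4 = 2
m=2,k=3: odd sum, acc = 2-3 = -1
m=3,k=0: odd sum, acc = (-1)-0 = -1
m=3,k=1: even sum, acc = (-1)+3 = 2
m=3,k=2: odd sum, acc = 2-2 = 0
m=3,k=3: even sum, acc = 0+9 = 9
m=3,k=4: odd sum, acc = 9-4 = 5

5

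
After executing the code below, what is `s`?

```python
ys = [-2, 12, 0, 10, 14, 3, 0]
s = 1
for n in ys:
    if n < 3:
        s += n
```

n=-2: <3, s = 1+(-2) = -1
n=12: not <3
n=0: <3, s = (-1)+0 = -1
n=10: not <3
n=14: not <3
n=3: not <3
n=0: <3, s = (-1)+0 = -1

-1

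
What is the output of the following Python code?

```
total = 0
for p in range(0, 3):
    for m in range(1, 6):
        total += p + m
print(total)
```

60

p=0,m=1: total = 0+1 = 1
p=0,m=2: total = 1+2 = 3
p=0,m=3: total = 3+3 = 6
p=0,m=4: total = 6+4 = 10
p=0,m=5: total = 10+5 = 15
p=1,m=1: total = 15+2 = 17
p=1,m=2: total = 17+3 = 20
p=1,m=3: total = 20+4 = 24
p=1,m=4: total = 24+5 = 29
p=1,m=5: total = 29+6 = 35
p=2,m=1: total = 35+3 = 38
p=2,m=2: total = 38+4 = 42
p=2,m=3: total = 42+5 = 47
p=2,m=4: total = 47+6 = 53
p=2,m=5: total = 53+7 = 60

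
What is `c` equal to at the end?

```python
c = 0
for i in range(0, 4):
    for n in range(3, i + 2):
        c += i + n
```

i=2,n=3: c = 0+5 = 5
i=3,n=3: c = 5+6 = 11
i=3,n=4: c = 11+7 = 18

18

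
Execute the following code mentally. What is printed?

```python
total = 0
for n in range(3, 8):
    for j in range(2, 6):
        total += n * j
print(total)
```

350

n=3,j=2: total = 0+6 = 6
n=3,j=3: total = 6+9 = 15
n=3,j=4: total = 15+12 = 27
n=3,j=5: total = 27+15 = 42
n=4,j=2: total = 42+8 = 50
n=4,j=3: total = 50+12 = 62
n=4,j=4: total = 62+16 = 78
n=4,j=5: total = 78+20 = 98
n=5,j=2: total = 98+10 = 108
n=5,j=3: total = 108+15 = 123
n=5,j=4: total = 123+20 = 143
n=5,j=5: total = 143+25 = 168
n=6,j=2: total = 168+12 = 180
n=6,j=3: total = 180+18 = 198
n=6,j=4: total = 198+24 = 222
n=6,j=5: total = 222+30 = 252
n=7,j=2: total = 252+14 = 266
n=7,j=3: total = 266+21 = 287
n=7,j=4: total = 287+28 = 315
n=7,j=5: total = 315+35 = 350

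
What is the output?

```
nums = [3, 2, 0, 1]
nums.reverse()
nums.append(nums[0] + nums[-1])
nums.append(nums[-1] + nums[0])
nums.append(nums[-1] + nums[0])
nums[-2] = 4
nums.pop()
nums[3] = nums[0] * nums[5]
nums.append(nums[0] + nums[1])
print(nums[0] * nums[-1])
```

reverse → [1, 0, 2, 3]
append nums[0]+nums[-1] = 1+3 = 4 → [1, 0, 2, 3, 4]
append nums[-1]+nums[0] = 4+1 = 5 → [1, 0, 2, 3, 4, 5]
append nums[-1]+nums[0] = 5+1 = 6 → [1, 0, 2, 3, 4, 5, 6]
nums[-2] = 4 → [1, 0, 2, 3, 4, 4, 6]
pop() removes 6 → [1, 0, 2, 3, 4, 4]
nums[3] = nums[0]*nums[5] = 1*4 = 4 → [1, 0, 2, 4, 4, 4]
append nums[0]+nums[1] = 1+0 = 1 → [1, 0, 2, 4, 4, 4, 1]
nums[0]*nums[-1] = 1*1 = 1

1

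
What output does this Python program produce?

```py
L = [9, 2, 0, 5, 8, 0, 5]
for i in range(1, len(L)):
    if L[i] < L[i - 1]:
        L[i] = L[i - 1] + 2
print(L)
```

i=1: 2<9, L[1] = 9+2 = 11 → [9, 11, 0, 5, 8, 0, 5]
i=2: 0<11, L[2] = 11+2 = 13 → [9, 11, 13, 5, 8, 0, 5]
i=3: 5<13, L[3] = 13+2 = 15 → [9, 11, 13, 15, 8, 0, 5]
i=4: 8<15, L[4] = 15+2 = 17 → [9, 11, 13, 15, 17, 0, 5]
i=5: 0<17, L[5] = 17+2 = 19 → [9, 11, 13, 15, 17, 19, 5]
i=6: 5<19, L[6] = 19+2 = 21 → [9, 11, 13, 15, 17, 19, 21]

[9, 11, 13, 15, 17, 19, 21]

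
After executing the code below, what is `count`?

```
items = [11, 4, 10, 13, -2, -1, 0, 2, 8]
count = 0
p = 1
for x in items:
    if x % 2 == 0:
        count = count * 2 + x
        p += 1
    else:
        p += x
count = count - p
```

254

x=11: not even; p=12
x=4: even, count = 0*2+4 = 4; p=13
x=10: even, count = 4*2+10 = 18; p=14
x=13: not even; p=27
x=-2: even, count = 18*2+(-2) = 34; p=28
x=-1: not even; p=27
x=0: even, count = 34*2+0 = 68; p=28
x=2: even, count = 68*2+2 = 138; p=29
x=8: even, count = 138*2+8 = 284; p=30
count-p = 284-30 = 254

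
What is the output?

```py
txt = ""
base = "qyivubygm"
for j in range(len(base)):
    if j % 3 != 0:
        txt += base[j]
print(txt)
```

j=0: skip
j=1: add 'y' → 'y'
j=2: add 'i' → 'yi'
j=3: skip
j=4: add 'u' → 'yiu'
j=5: add 'b' → 'yiub'
j=6: skip
j=7: add 'g' → 'yiubg'
j=8: add 'm' → 'yiubgm'

yiubgm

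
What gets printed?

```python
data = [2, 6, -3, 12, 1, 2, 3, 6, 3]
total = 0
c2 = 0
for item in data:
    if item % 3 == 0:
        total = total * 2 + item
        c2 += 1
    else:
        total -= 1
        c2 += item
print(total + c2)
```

item=2: not %3==0, total = 0-1 = -1; c2=2
item=6: %3==0, total = (-1)*2+6 = 4; c2=3
item=-3: %3==0, total = 4*2+(-3) = 5; c2=4
item=12: %3==0, total = 5*2+12 = 22; c2=5
item=1: not %3==0, total = 22-1 = 21; c2=6
item=2: not %3==0, total = 21-1 = 20; c2=8
item=3: %3==0, total = 20*2+3 = 43; c2=9
item=6: %3==0, total = 43*2+6 = 92; c2=10
item=3: %3==0, total = 92*2+3 = 187; c2=11
total+c2 = 187+11 = 198

198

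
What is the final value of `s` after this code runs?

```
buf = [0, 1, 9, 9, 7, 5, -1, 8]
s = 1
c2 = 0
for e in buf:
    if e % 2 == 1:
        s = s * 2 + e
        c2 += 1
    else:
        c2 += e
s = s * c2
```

4886

e=0: not odd; c2=0
e=1: odd, s = 1*2+1 = 3; c2=1
e=9: odd, s = 3*2+9 = 15; c2=2
e=9: odd, s = 15*2+9 = 39; c2=3
e=7: odd, s = 39*2+7 = 85; c2=4
e=5: odd, s = 85*2+5 = 175; c2=5
e=-1: odd, s = 175*2+(-1) = 349; c2=6
e=8: not odd; c2=14
s*c2 = 349*14 = 4886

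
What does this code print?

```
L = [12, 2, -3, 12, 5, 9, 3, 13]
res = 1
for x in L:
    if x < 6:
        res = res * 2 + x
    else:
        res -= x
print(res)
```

x=12: not <6, res = 1-12 = -11
x=2: <6, res = (-11)*2+2 = -20
x=-3: <6, res = (-20)*2+(-3) = -43
x=12: not <6, res = (-43)-12 = -55
x=5: <6, res = (-55)*2+5 = -105
x=9: not <6, res = (-105)-9 = -114
x=3: <6, res = (-114)*2+3 = -225
x=13: not <6, res = (-225)-13 = -238

-238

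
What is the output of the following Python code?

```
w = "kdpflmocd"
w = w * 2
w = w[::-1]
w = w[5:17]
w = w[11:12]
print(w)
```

repeat ×2 → 'kdpflmocdkdpflmocd'
reverse → 'dcomlfpdkdcomlfpdk'
slice [5:17] → 'fpdkdcomlfpd'
slice [11:12] → 'd'

d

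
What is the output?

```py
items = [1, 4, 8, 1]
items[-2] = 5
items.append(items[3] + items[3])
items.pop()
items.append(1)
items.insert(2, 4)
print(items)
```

items[-2] = 5 → [1, 4, 5, 1]
append items[3]+items[3] = 1+1 = 2 → [1, 4, 5, 1, 2]
pop() removes 2 → [1, 4, 5, 1]
append 1 → [1, 4, 5, 1, 1]
insert 4 at 2 → [1, 4, 4, 5, 1, 1]

[1, 4, 4, 5, 1, 1]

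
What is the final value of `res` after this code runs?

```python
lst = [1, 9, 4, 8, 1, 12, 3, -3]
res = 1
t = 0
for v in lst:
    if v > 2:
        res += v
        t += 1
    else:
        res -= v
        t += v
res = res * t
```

v=1: not >2, res = 1-1 = 0; t=1
v=9: >2, res = 0+9 = 9; t=2
v=4: >2, res = 9+4 = 13; t=3
v=8: >2, res = 13+8 = 21; t=4
v=1: not >2, res = 21-1 = 20; t=5
v=12: >2, res = 20+12 = 32; t=6
v=3: >2, res = 32+3 = 35; t=7
v=-3: not >2, res = 35-(-3) = 38; t=4
res*t = 38*4 = 152

152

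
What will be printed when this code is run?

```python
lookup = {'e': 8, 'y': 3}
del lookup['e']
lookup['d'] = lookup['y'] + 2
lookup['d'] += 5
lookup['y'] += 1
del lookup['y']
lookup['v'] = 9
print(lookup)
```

del 'e' → {'y': 3}
lookup['d'] = lookup['y']+2 = 5 → {'y': 3, 'd': 5}
lookup['d'] = 5+5 = 10 → {'y': 3, 'd': 10}
lookup['y'] = 3+1 = 4 → {'y': 4, 'd': 10}
del 'y' → {'d': 10}
lookup['v'] = 9 → {'d': 10, 'v': 9}

{'d': 10, 'v': 9}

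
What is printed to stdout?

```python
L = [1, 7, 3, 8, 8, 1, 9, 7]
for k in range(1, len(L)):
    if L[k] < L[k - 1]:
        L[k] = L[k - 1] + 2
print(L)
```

[1, 7, 9, 11, 13, 15, 17, 19]

k=1: 7>=1, unchanged → [1, 7, 3, 8, 8, 1, 9, 7]
k=2: 3<7, L[2] = 7+2 = 9 → [1, 7, 9, 8, 8, 1, 9, 7]
k=3: 8<9, L[3] = 9+2 = 11 → [1, 7, 9, 11, 8, 1, 9, 7]
k=4: 8<11, L[4] = 11+2 = 13 → [1, 7, 9, 11, 13, 1, 9, 7]
k=5: 1<13, L[5] = 13+2 = 15 → [1, 7, 9, 11, 13, 15, 9, 7]
k=6: 9<15, L[6] = 15+2 = 17 → [1, 7, 9, 11, 13, 15, 17, 7]
k=7: 7<17, L[7] = 17+2 = 19 → [1, 7, 9, 11, 13, 15, 17, 19]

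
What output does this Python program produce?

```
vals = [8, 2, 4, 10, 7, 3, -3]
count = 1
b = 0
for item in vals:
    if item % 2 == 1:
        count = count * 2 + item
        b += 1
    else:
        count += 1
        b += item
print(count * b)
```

1917

item=8: not odd, count = 1+1 = 2; b=8
item=2: not odd, count = 2+1 = 3; b=10
item=4: not odd, count = 3+1 = 4; b=14
item=10: not odd, count = 4+1 = 5; b=24
item=7: odd, count = 5*2+7 = 17; b=25
item=3: odd, count = 17*2+3 = 37; b=26
item=-3: odd, count = 37*2+(-3) = 71; b=27
count*b = 71*27 = 1917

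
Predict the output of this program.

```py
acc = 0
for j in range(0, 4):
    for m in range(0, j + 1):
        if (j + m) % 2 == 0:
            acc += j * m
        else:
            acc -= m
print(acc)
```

j=0,m=0: even sum, acc = 0+0 = 0
j=1,m=0: odd sum, acc = 0-0 = 0
j=1,m=1: even sum, acc = 0+1 = 1
j=2,m=0: even sum, acc = 1+0 = 1
j=2,m=1: odd sum, acc = 1-1 = 0
j=2,m=2: even sum, acc = 0+4 = 4
j=3,m=0: odd sum, acc = 4-0 = 4
j=3,m=1: even sum, acc = 4+3 = 7
j=3,m=2: odd sum, acc = 7-2 = 5
j=3,m=3: even sum, acc = 5+9 = 14

14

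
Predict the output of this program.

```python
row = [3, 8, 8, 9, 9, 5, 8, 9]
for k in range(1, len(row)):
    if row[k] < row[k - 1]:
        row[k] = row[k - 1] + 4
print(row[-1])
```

21

k=1: 8>=3, unchanged → [3, 8, 8, 9, 9, 5, 8, 9]
k=2: 8>=8, unchanged → [3, 8, 8, 9, 9, 5, 8, 9]
k=3: 9>=8, unchanged → [3, 8, 8, 9, 9, 5, 8, 9]
k=4: 9>=9, unchanged → [3, 8, 8, 9, 9, 5, 8, 9]
k=5: 5<9, row[5] = 9+4 = 13 → [3, 8, 8, 9, 9, 13, 8, 9]
k=6: 8<13, row[6] = 13+4 = 17 → [3, 8, 8, 9, 9, 13, 17, 9]
k=7: 9<17, row[7] = 17+4 = 21 → [3, 8, 8, 9, 9, 13, 17, 21]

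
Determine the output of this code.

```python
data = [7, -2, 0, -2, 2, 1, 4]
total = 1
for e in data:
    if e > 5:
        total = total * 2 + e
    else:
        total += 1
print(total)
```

15

e=7: >5, total = 1*2+7 = 9
e=-2: not >5, total = 9+1 = 10
e=0: not >5, total = 10+1 = 11
e=-2: not >5, total = 11+1 = 12
e=2: not >5, total = 12+1 = 13
e=1: not >5, total = 13+1 = 14
e=4: not >5, total = 14+1 = 15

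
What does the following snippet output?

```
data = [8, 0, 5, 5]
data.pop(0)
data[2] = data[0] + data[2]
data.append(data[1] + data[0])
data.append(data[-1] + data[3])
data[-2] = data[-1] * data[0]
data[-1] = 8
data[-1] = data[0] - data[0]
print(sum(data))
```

10

pop(0) removes 8 → [0, 5, 5]
data[2] = data[0]+data[2] = 0+5 = 5 → [0, 5, 5]
append data[1]+data[0] = 5+0 = 5 → [0, 5, 5, 5]
append data[-1]+data[3] = 5+5 = 10 → [0, 5, 5, 5, 10]
data[-2] = data[-1]*data[0] = 10*0 = 0 → [0, 5, 5, 0, 10]
data[-1] = 8 → [0, 5, 5, 0, 8]
data[-1] = data[0]-data[0] = 0-0 = 0 → [0, 5, 5, 0, 0]
sum = 10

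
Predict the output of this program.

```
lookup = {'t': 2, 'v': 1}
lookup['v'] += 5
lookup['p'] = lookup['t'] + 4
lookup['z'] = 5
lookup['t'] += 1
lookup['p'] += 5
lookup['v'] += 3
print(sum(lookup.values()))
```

28

lookup['v'] = 1+5 = 6 → {'t': 2, 'v': 6}
lookup['p'] = lookup['t']+4 = 6 → {'t': 2, 'v': 6, 'p': 6}
lookup['z'] = 5 → {'t': 2, 'v': 6, 'p': 6, 'z': 5}
lookup['t'] = 2+1 = 3 → {'t': 3, 'v': 6, 'p': 6, 'z': 5}
lookup['p'] = 6+5 = 11 → {'t': 3, 'v': 6, 'p': 11, 'z': 5}
lookup['v'] = 6+3 = 9 → {'t': 3, 'v': 9, 'p': 11, 'z': 5}
sum of values = 28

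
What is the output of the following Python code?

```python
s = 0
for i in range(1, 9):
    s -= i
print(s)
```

i=1: s = 0-1 = -1
i=2: s = (-1)-2 = -3
i=3: s = (-3)-3 = -6
i=4: s = (-6)-4 = -10
i=5: s = (-10)-5 = -15
i=6: s = (-15)-6 = -21
i=7: s = (-21)-7 = -28
i=8: s = (-28)-8 = -36

-36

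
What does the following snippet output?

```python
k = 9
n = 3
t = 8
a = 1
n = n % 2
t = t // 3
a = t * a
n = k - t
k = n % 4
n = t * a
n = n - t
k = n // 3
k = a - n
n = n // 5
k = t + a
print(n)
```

0

n = 3%2 = 1
t = 8//3 = 2
a = 2*1 = 2
n = 9-2 = 7
k = 7%4 = 3
n = 2*2 = 4
n = 4-2 = 2
k = 2//3 = 0
k = 2-2 = 0
n = 2//5 = 0
k = 2+2 = 4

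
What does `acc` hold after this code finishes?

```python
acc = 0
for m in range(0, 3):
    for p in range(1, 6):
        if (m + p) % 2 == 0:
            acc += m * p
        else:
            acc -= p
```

-3

m=0,p=1: odd sum, acc = 0-1 = -1
m=0,p=2: even sum, acc = (-1)+0 = -1
m=0,p=3: odd sum, acc = (-1)-3 = -4
m=0,p=4: even sum, acc = (-4)+0 = -4
m=0,p=5: odd sum, acc = (-4)-5 = -9
m=1,p=1: even sum, acc = (-9)+1 = -8
m=1,p=2: odd sum, acc = (-8)-2 = -10
m=1,p=3: even sum, acc = (-10)+3 = -7
m=1,p=4: odd sum, acc = (-7)-4 = -11
m=1,p=5: even sum, acc = (-11)+5 = -6
m=2,p=1: odd sum, acc = (-6)-1 = -7
m=2,p=2: even sum, acc = (-7)+4 = -3
m=2,p=3: odd sum, acc = (-3)-3 = -6
m=2,p=4: even sum, acc = (-6)+8 = 2
m=2,p=5: odd sum, acc = 2-5 = -3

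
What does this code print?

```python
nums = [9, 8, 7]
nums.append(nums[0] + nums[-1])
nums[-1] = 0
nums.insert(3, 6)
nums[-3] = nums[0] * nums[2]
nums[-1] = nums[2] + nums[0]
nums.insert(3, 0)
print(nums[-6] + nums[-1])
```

append nums[0]+nums[-1] = 9+7 = 16 → [9, 8, 7, 16]
nums[-1] = 0 → [9, 8, 7, 0]
insert 6 at 3 → [9, 8, 7, 6, 0]
nums[-3] = nums[0]*nums[2] = 9*7 = 63 → [9, 8, 63, 6, 0]
nums[-1] = nums[2]+nums[0] = 63+9 = 72 → [9, 8, 63, 6, 72]
insert 0 at 3 → [9, 8, 63, 0, 6, 72]
nums[-6]+nums[-1] = 9+72 = 81

81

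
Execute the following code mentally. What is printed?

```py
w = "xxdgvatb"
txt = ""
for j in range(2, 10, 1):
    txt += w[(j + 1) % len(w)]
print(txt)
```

j=2: add w[3]='g' → 'g'
j=3: add w[4]='v' → 'gv'
j=4: add w[5]='a' → 'gva'
j=5: add w[6]='t' → 'gvat'
j=6: add w[7]='b' → 'gvatb'
j=7: add w[0]='x' → 'gvatbx'
j=8: add w[1]='x' → 'gvatbxx'
j=9: add w[2]='d' → 'gvatbxxd'

gvatbxxd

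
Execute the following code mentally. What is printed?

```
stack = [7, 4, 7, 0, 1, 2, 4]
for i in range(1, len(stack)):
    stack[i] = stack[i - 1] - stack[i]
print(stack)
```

[7, 3, -4, -4, -5, -7, -11]

i=1: stack[1] = 7-4 = 3 → [7, 3, 7, 0, 1, 2, 4]
i=2: stack[2] = 3-7 = -4 → [7, 3, -4, 0, 1, 2, 4]
i=3: stack[3] = (-4)-0 = -4 → [7, 3, -4, -4, 1, 2, 4]
i=4: stack[4] = (-4)-1 = -5 → [7, 3, -4, -4, -5, 2, 4]
i=5: stack[5] = (-5)-2 = -7 → [7, 3, -4, -4, -5, -7, 4]
i=6: stack[6] = (-7)-4 = -11 → [7, 3, -4, -4, -5, -7, -11]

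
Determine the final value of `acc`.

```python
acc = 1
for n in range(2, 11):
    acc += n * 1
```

n=2: acc = 1+2*1 = 3
n=3: acc = 3+3*1 = 6
n=4: acc = 6+4*1 = 10
n=5: acc = 10+5*1 = 15
n=6: acc = 15+6*1 = 21
n=7: acc = 21+7*1 = 28
n=8: acc = 28+8*1 = 36
n=9: acc = 36+9*1 = 45
n=10: acc = 45+10*1 = 55

55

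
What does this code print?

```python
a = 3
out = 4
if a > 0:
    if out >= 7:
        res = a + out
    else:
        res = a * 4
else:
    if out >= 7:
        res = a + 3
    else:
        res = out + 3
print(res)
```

a=3, out=4
a > 0 is True; out >= 7 is False
→ res = a * 4 = 12

12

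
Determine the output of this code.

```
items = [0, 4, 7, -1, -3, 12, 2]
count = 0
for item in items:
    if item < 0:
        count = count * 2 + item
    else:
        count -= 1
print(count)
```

item=0: not <0, count = 0-1 = -1
item=4: not <0, count = (-1)-1 = -2
item=7: not <0, count = (-2)-1 = -3
item=-1: <0, count = (-3)*2+(-1) = -7
item=-3: <0, count = (-7)*2+(-3) = -17
item=12: not <0, count = (-17)-1 = -18
item=2: not <0, count = (-18)-1 = -19

-19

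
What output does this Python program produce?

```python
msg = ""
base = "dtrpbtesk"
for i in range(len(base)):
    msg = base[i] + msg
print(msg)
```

i=0: prepend 'd' → 'd'
i=1: prepend 't' → 'td'
i=2: prepend 'r' → 'rtd'
i=3: prepend 'p' → 'prtd'
i=4: prepend 'b' → 'bprtd'
i=5: prepend 't' → 'tbprtd'
i=6: prepend 'e' → 'etbprtd'
i=7: prepend 's' → 'setbprtd'
i=8: prepend 'k' → 'ksetbprtd'

ksetbprtd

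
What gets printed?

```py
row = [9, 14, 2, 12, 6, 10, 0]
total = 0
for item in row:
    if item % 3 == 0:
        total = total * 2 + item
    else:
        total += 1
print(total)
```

item=9: %3==0, total = 0*2+9 = 9
item=14: not %3==0, total = 9+1 = 10
item=2: not %3==0, total = 10+1 = 11
item=12: %3==0, total = 11*2+12 = 34
item=6: %3==0, total = 34*2+6 = 74
item=10: not %3==0, total = 74+1 = 75
item=0: %3==0, total = 75*2+0 = 150

150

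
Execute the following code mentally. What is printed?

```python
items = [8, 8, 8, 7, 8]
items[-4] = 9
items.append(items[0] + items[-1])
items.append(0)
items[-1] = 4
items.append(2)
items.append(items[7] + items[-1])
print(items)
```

items[-4] = 9 → [8, 9, 8, 7, 8]
append items[0]+items[-1] = 8+8 = 16 → [8, 9, 8, 7, 8, 16]
append 0 → [8, 9, 8, 7, 8, 16, 0]
items[-1] = 4 → [8, 9, 8, 7, 8, 16, 4]
append 2 → [8, 9, 8, 7, 8, 16, 4, 2]
append items[7]+items[-1] = 2+2 = 4 → [8, 9, 8, 7, 8, 16, 4, 2, 4]

[8, 9, 8, 7, 8, 16, 4, 2, 4]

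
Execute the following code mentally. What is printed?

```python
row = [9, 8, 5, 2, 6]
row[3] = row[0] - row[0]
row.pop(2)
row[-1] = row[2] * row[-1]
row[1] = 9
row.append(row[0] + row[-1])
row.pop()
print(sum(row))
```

row[3] = row[0]-row[0] = 9-9 = 0 → [9, 8, 5, 0, 6]
pop(2) removes 5 → [9, 8, 0, 6]
row[-1] = row[2]*row[-1] = 0*6 = 0 → [9, 8, 0, 0]
row[1] = 9 → [9, 9, 0, 0]
append row[0]+row[-1] = 9+0 = 9 → [9, 9, 0, 0, 9]
pop() removes 9 → [9, 9, 0, 0]
sum = 18

18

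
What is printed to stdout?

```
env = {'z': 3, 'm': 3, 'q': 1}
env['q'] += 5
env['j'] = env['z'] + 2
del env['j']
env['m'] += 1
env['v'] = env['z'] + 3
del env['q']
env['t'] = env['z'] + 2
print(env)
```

env['q'] = 1+5 = 6 → {'z': 3, 'm': 3, 'q': 6}
env['j'] = env['z']+2 = 5 → {'z': 3, 'm': 3, 'q': 6, 'j': 5}
del 'j' → {'z': 3, 'm': 3, 'q': 6}
env['m'] = 3+1 = 4 → {'z': 3, 'm': 4, 'q': 6}
env['v'] = env['z']+3 = 6 → {'z': 3, 'm': 4, 'q': 6, 'v': 6}
del 'q' → {'z': 3, 'm': 4, 'v': 6}
env['t'] = env['z']+2 = 5 → {'z': 3, 'm': 4, 'v': 6, 't': 5}

{'z': 3, 'm': 4, 'v': 6, 't': 5}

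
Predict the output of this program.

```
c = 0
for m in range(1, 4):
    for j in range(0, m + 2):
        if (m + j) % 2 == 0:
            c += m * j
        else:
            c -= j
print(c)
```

m=1,j=0: odd sum, c = 0-0 = 0
m=1,j=1: even sum, c = 0+1 = 1
m=1,j=2: odd sum, c = 1-2 = -1
m=2,j=0: even sum, c = (-1)+0 = -1
m=2,j=1: odd sum, c = (-1)-1 = -2
m=2,j=2: even sum, c = (-2)+4 = 2
m=2,j=3: odd sum, c = 2-3 = -1
m=3,j=0: odd sum, c = (-1)-0 = -1
m=3,j=1: even sum, c = (-1)+3 = 2
m=3,j=2: odd sum, c = 2-2 = 0
m=3,j=3: even sum, c = 0+9 = 9
m=3,j=4: odd sum, c = 9-4 = 5

5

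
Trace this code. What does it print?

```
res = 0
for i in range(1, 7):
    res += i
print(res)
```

i=1: res = 0+1 = 1
i=2: res = 1+2 = 3
i=3: res = 3+3 = 6
i=4: res = 6+4 = 10
i=5: res = 10+5 = 15
i=6: res = 15+6 = 21

21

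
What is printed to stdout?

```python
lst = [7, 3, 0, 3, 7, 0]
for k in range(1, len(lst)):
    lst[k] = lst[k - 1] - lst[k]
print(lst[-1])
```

-6

k=1: lst[1] = 7-3 = 4 → [7, 4, 0, 3, 7, 0]
k=2: lst[2] = 4-0 = 4 → [7, 4, 4, 3, 7, 0]
k=3: lst[3] = 4-3 = 1 → [7, 4, 4, 1, 7, 0]
k=4: lst[4] = 1-7 = -6 → [7, 4, 4, 1, -6, 0]
k=5: lst[5] = (-6)-0 = -6 → [7, 4, 4, 1, -6, -6]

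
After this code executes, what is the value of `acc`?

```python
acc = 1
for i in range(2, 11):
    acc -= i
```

i=2: acc = 1-2 = -1
i=3: acc = (-1)-3 = -4
i=4: acc = (-4)-4 = -8
i=5: acc = (-8)-5 = -13
i=6: acc = (-13)-6 = -19
i=7: acc = (-19)-7 = -26
i=8: acc = (-26)-8 = -34
i=9: acc = (-34)-9 = -43
i=10: acc = (-43)-10 = -53

-53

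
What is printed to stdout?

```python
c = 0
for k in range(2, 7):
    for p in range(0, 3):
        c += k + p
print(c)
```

k=2,p=0: c = 0+2 = 2
k=2,p=1: c = 2+3 = 5
k=2,p=2: c = 5+4 = 9
k=3,p=0: c = 9+3 = 12
k=3,p=1: c = 12+4 = 16
k=3,p=2: c = 16+5 = 21
k=4,p=0: c = 21+4 = 25
k=4,p=1: c = 25+5 = 30
k=4,p=2: c = 30+6 = 36
k=5,p=0: c = 36+5 = 41
k=5,p=1: c = 41+6 = 47
k=5,p=2: c = 47+7 = 54
k=6,p=0: c = 54+6 = 60
k=6,p=1: c = 60+7 = 67
k=6,p=2: c = 67+8 = 75

75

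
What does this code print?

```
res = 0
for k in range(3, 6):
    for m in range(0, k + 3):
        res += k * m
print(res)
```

k=3,m=0: res = 0+0 = 0
k=3,m=1: res = 0+3 = 3
k=3,m=2: res = 3+6 = 9
k=3,m=3: res = 9+9 = 18
k=3,m=4: res = 18+12 = 30
k=3,m=5: res = 30+15 = 45
k=4,m=0: res = 45+0 = 45
k=4,m=1: res = 45+4 = 49
k=4,m=2: res = 49+8 = 57
k=4,m=3: res = 57+12 = 69
k=4,m=4: res = 69+16 = 85
k=4,m=5: res = 85+20 = 105
k=4,m=6: res = 105+24 = 129
k=5,m=0: res = 129+0 = 129
k=5,m=1: res = 129+5 = 134
k=5,m=2: res = 134+10 = 144
k=5,m=3: res = 144+15 = 159
k=5,m=4: res = 159+20 = 179
k=5,m=5: res = 179+25 = 204
k=5,m=6: res = 204+30 = 234
k=5,m=7: res = 234+35 = 269

269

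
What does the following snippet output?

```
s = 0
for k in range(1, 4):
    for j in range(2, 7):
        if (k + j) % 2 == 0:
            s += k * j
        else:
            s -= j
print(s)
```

24

k=1,j=2: odd sum, s = 0-2 = -2
k=1,j=3: even sum, s = (-2)+3 = 1
k=1,j=4: odd sum, s = 1-4 = -3
k=1,j=5: even sum, s = (-3)+5 = 2
k=1,j=6: odd sum, s = 2-6 = -4
k=2,j=2: even sum, s = (-4)+4 = 0
k=2,j=3: odd sum, s = 0-3 = -3
k=2,j=4: even sum, s = (-3)+8 = 5
k=2,j=5: odd sum, s = 5-5 = 0
k=2,j=6: even sum, s = 0+12 = 12
k=3,j=2: odd sum, s = 12-2 = 10
k=3,j=3: even sum, s = 10+9 = 19
k=3,j=4: odd sum, s = 19-4 = 15
k=3,j=5: even sum, s = 15+15 = 30
k=3,j=6: odd sum, s = 30-6 = 24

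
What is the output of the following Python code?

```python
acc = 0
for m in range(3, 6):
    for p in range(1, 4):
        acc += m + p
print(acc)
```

m=3,p=1: acc = 0+4 = 4
m=3,p=2: acc = 4+5 = 9
m=3,p=3: acc = 9+6 = 15
m=4,p=1: acc = 15+5 = 20
m=4,p=2: acc = 20+6 = 26
m=4,p=3: acc = 26+7 = 33
m=5,p=1: acc = 33+6 = 39
m=5,p=2: acc = 39+7 = 46
m=5,p=3: acc = 46+8 = 54

54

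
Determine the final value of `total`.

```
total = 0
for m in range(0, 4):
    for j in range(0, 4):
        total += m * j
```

36

m=0,j=0: total = 0+0 = 0
m=0,j=1: total = 0+0 = 0
m=0,j=2: total = 0+0 = 0
m=0,j=3: total = 0+0 = 0
m=1,j=0: total = 0+0 = 0
m=1,j=1: total = 0+1 = 1
m=1,j=2: total = 1+2 = 3
m=1,j=3: total = 3+3 = 6
m=2,j=0: total = 6+0 = 6
m=2,j=1: total = 6+2 = 8
m=2,j=2: total = 8+4 = 12
m=2,j=3: total = 12+6 = 18
m=3,j=0: total = 18+0 = 18
m=3,j=1: total = 18+3 = 21
m=3,j=2: total = 21+6 = 27
m=3,j=3: total = 27+9 = 36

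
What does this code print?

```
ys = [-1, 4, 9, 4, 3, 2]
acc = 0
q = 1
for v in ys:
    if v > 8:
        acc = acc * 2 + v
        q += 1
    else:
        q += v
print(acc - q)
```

-5

v=-1: not >8; q=0
v=4: not >8; q=4
v=9: >8, acc = 0*2+9 = 9; q=5
v=4: not >8; q=9
v=3: not >8; q=12
v=2: not >8; q=14
acc-q = 9-14 = -5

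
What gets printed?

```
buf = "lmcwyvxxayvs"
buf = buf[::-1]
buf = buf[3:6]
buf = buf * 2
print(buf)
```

reverse → 'svyaxxvywcml'
slice [3:6] → 'axx'
repeat ×2 → 'axxaxx'

axxaxx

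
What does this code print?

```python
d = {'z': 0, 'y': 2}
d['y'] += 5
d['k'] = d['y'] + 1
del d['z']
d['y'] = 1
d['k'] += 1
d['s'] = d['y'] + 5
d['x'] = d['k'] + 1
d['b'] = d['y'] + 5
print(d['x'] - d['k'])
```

1

d['y'] = 2+5 = 7 → {'z': 0, 'y': 7}
d['k'] = d['y']+1 = 8 → {'z': 0, 'y': 7, 'k': 8}
del 'z' → {'y': 7, 'k': 8}
d['y'] = 1 → {'y': 1, 'k': 8}
d['k'] = 8+1 = 9 → {'y': 1, 'k': 9}
d['s'] = d['y']+5 = 6 → {'y': 1, 'k': 9, 's': 6}
d['x'] = d['k']+1 = 10 → {'y': 1, 'k': 9, 's': 6, 'x': 10}
d['b'] = d['y']+5 = 6 → {'y': 1, 'k': 9, 's': 6, 'x': 10, 'b': 6}
d['x']-d['k'] = 10-9 = 1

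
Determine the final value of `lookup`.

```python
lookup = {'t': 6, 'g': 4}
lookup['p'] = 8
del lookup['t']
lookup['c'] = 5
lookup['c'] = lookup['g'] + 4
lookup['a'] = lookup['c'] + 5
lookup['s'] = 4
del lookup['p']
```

lookup['p'] = 8 → {'t': 6, 'g': 4, 'p': 8}
del 't' → {'g': 4, 'p': 8}
lookup['c'] = 5 → {'g': 4, 'p': 8, 'c': 5}
lookup['c'] = lookup['g']+4 = 8 → {'g': 4, 'p': 8, 'c': 8}
lookup['a'] = lookup['c']+5 = 13 → {'g': 4, 'p': 8, 'c': 8, 'a': 13}
lookup['s'] = 4 → {'g': 4, 'p': 8, 'c': 8, 'a': 13, 's': 4}
del 'p' → {'g': 4, 'c': 8, 'a': 13, 's': 4}

{'g': 4, 'c': 8, 'a': 13, 's': 4}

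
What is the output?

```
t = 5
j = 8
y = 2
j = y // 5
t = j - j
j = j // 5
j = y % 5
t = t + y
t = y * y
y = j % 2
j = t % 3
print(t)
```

4

j = 2//5 = 0
t = 0-0 = 0
j = 0//5 = 0
j = 2%5 = 2
t = 0+2 = 2
t = 2*2 = 4
y = 2%2 = 0
j = 4%3 = 1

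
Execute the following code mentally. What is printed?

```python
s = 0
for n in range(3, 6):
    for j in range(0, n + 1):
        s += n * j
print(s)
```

n=3,j=0: s = 0+0 = 0
n=3,j=1: s = 0+3 = 3
n=3,j=2: s = 3+6 = 9
n=3,j=3: s = 9+9 = 18
n=4,j=0: s = 18+0 = 18
n=4,j=1: s = 18+4 = 22
n=4,j=2: s = 22+8 = 30
n=4,j=3: s = 30+12 = 42
n=4,j=4: s = 42+16 = 58
n=5,j=0: s = 58+0 = 58
n=5,j=1: s = 58+5 = 63
n=5,j=2: s = 63+10 = 73
n=5,j=3: s = 73+15 = 88
n=5,j=4: s = 88+20 = 108
n=5,j=5: s = 108+25 = 133

133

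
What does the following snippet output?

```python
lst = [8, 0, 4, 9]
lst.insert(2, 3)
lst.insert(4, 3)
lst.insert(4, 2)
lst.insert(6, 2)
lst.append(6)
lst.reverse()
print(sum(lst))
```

insert 3 at 2 → [8, 0, 3, 4, 9]
insert 3 at 4 → [8, 0, 3, 4, 3, 9]
insert 2 at 4 → [8, 0, 3, 4, 2, 3, 9]
insert 2 at 6 → [8, 0, 3, 4, 2, 3, 2, 9]
append 6 → [8, 0, 3, 4, 2, 3, 2, 9, 6]
reverse → [6, 9, 2, 3, 2, 4, 3, 0, 8]
sum = 37

37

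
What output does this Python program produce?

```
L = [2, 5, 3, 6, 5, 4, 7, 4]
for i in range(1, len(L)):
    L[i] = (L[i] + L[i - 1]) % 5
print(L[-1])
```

i=1: L[1] = (5+2)%5 = 2 → [2, 2, 3, 6, 5, 4, 7, 4]
i=2: L[2] = (3+2)%5 = 0 → [2, 2, 0, 6, 5, 4, 7, 4]
i=3: L[3] = (6+0)%5 = 1 → [2, 2, 0, 1, 5, 4, 7, 4]
i=4: L[4] = (5+1)%5 = 1 → [2, 2, 0, 1, 1, 4, 7, 4]
i=5: L[5] = (4+1)%5 = 0 → [2, 2, 0, 1, 1, 0, 7, 4]
i=6: L[6] = (7+0)%5 = 2 → [2, 2, 0, 1, 1, 0, 2, 4]
i=7: L[7] = (4+2)%5 = 1 → [2, 2, 0, 1, 1, 0, 2, 1]

1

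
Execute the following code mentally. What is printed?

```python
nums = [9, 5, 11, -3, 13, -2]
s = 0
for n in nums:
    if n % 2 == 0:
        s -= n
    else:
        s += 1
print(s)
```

7

n=9: not even, s = 0+1 = 1
n=5: not even, s = 1+1 = 2
n=11: not even, s = 2+1 = 3
n=-3: not even, s = 3+1 = 4
n=13: not even, s = 4+1 = 5
n=-2: even, s = 5-(-2) = 7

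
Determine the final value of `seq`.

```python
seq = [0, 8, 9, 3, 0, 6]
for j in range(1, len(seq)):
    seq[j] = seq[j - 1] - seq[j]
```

j=1: seq[1] = 0-8 = -8 → [0, -8, 9, 3, 0, 6]
j=2: seq[2] = (-8)-9 = -17 → [0, -8, -17, 3, 0, 6]
j=3: seq[3] = (-17)-3 = -20 → [0, -8, -17, -20, 0, 6]
j=4: seq[4] = (-20)-0 = -20 → [0, -8, -17, -20, -20, 6]
j=5: seq[5] = (-20)-6 = -26 → [0, -8, -17, -20, -20, -26]

[0, -8, -17, -20, -20, -26]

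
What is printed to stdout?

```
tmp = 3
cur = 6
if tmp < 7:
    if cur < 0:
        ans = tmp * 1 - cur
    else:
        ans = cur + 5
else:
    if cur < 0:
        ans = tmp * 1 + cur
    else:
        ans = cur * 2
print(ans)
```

11

tmp=3, cur=6
tmp < 7 is True; cur < 0 is False
→ ans = cur + 5 = 11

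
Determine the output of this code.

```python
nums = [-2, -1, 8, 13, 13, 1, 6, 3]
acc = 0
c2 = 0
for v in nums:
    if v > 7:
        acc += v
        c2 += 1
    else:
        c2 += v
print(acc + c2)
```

44

v=-2: not >7; c2=-2
v=-1: not >7; c2=-3
v=8: >7, acc = 0+8 = 8; c2=-2
v=13: >7, acc = 8+13 = 21; c2=-1
v=13: >7, acc = 21+13 = 34; c2=0
v=1: not >7; c2=1
v=6: not >7; c2=7
v=3: not >7; c2=10
acc+c2 = 34+10 = 44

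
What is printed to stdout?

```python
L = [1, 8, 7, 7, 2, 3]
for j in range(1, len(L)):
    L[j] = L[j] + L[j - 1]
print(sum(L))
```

j=1: L[1] = 8+1 = 9 → [1, 9, 7, 7, 2, 3]
j=2: L[2] = 7+9 = 16 → [1, 9, 16, 7, 2, 3]
j=3: L[3] = 7+16 = 23 → [1, 9, 16, 23, 2, 3]
j=4: L[4] = 2+23 = 25 → [1, 9, 16, 23, 25, 3]
j=5: L[5] = 3+25 = 28 → [1, 9, 16, 23, 25, 28]
sum = 102

102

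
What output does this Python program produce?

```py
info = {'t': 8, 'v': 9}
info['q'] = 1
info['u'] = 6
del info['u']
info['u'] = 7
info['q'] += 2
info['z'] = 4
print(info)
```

{'t': 8, 'v': 9, 'q': 3, 'u': 7, 'z': 4}

info['q'] = 1 → {'t': 8, 'v': 9, 'q': 1}
info['u'] = 6 → {'t': 8, 'v': 9, 'q': 1, 'u': 6}
del 'u' → {'t': 8, 'v': 9, 'q': 1}
info['u'] = 7 → {'t': 8, 'v': 9, 'q': 1, 'u': 7}
info['q'] = 1+2 = 3 → {'t': 8, 'v': 9, 'q': 3, 'u': 7}
info['z'] = 4 → {'t': 8, 'v': 9, 'q': 3, 'u': 7, 'z': 4}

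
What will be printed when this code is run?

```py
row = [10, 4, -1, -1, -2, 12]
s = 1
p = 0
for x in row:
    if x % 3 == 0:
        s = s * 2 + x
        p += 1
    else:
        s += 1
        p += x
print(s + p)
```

35

x=10: not %3==0, s = 1+1 = 2; p=10
x=4: not %3==0, s = 2+1 = 3; p=14
x=-1: not %3==0, s = 3+1 = 4; p=13
x=-1: not %3==0, s = 4+1 = 5; p=12
x=-2: not %3==0, s = 5+1 = 6; p=10
x=12: %3==0, s = 6*2+12 = 24; p=11
s+p = 24+11 = 35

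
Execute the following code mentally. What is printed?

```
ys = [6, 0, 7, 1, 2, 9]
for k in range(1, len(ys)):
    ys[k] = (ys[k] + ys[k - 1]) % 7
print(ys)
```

k=1: ys[1] = (0+6)%7 = 6 → [6, 6, 7, 1, 2, 9]
k=2: ys[2] = (7+6)%7 = 6 → [6, 6, 6, 1, 2, 9]
k=3: ys[3] = (1+6)%7 = 0 → [6, 6, 6, 0, 2, 9]
k=4: ys[4] = (2+0)%7 = 2 → [6, 6, 6, 0, 2, 9]
k=5: ys[5] = (9+2)%7 = 4 → [6, 6, 6, 0, 2, 4]

[6, 6, 6, 0, 2, 4]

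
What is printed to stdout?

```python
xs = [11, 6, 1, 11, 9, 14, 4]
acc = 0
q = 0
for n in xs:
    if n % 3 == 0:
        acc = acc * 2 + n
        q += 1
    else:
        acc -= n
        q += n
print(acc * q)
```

-2795

n=11: not %3==0, acc = 0-11 = -11; q=11
n=6: %3==0, acc = (-11)*2+6 = -16; q=12
n=1: not %3==0, acc = (-16)-1 = -17; q=13
n=11: not %3==0, acc = (-17)-11 = -28; q=24
n=9: %3==0, acc = (-28)*2+9 = -47; q=25
n=14: not %3==0, acc = (-47)-14 = -61; q=39
n=4: not %3==0, acc = (-61)-4 = -65; q=43
acc*q = (-65)*43 = -2795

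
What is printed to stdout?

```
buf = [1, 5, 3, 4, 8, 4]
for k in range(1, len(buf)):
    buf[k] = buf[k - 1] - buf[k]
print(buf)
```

[1, -4, -7, -11, -19, -23]

k=1: buf[1] = 1-5 = -4 → [1, -4, 3, 4, 8, 4]
k=2: buf[2] = (-4)-3 = -7 → [1, -4, -7, 4, 8, 4]
k=3: buf[3] = (-7)-4 = -11 → [1, -4, -7, -11, 8, 4]
k=4: buf[4] = (-11)-8 = -19 → [1, -4, -7, -11, -19, 4]
k=5: buf[5] = (-19)-4 = -23 → [1, -4, -7, -11, -19, -23]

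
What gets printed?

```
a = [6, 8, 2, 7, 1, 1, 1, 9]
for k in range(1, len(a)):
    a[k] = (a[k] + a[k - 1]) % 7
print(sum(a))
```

22

k=1: a[1] = (8+6)%7 = 0 → [6, 0, 2, 7, 1, 1, 1, 9]
k=2: a[2] = (2+0)%7 = 2 → [6, 0, 2, 7, 1, 1, 1, 9]
k=3: a[3] = (7+2)%7 = 2 → [6, 0, 2, 2, 1, 1, 1, 9]
k=4: a[4] = (1+2)%7 = 3 → [6, 0, 2, 2, 3, 1, 1, 9]
k=5: a[5] = (1+3)%7 = 4 → [6, 0, 2, 2, 3, 4, 1, 9]
k=6: a[6] = (1+4)%7 = 5 → [6, 0, 2, 2, 3, 4, 5, 9]
k=7: a[7] = (9+5)%7 = 0 → [6, 0, 2, 2, 3, 4, 5, 0]
sum = 22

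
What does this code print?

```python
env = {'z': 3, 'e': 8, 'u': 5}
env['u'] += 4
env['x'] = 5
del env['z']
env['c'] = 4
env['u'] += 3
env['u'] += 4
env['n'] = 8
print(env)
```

env['u'] = 5+4 = 9 → {'z': 3, 'e': 8, 'u': 9}
env['x'] = 5 → {'z': 3, 'e': 8, 'u': 9, 'x': 5}
del 'z' → {'e': 8, 'u': 9, 'x': 5}
env['c'] = 4 → {'e': 8, 'u': 9, 'x': 5, 'c': 4}
env['u'] = 9+3 = 12 → {'e': 8, 'u': 12, 'x': 5, 'c': 4}
env['u'] = 12+4 = 16 → {'e': 8, 'u': 16, 'x': 5, 'c': 4}
env['n'] = 8 → {'e': 8, 'u': 16, 'x': 5, 'c': 4, 'n': 8}

{'e': 8, 'u': 16, 'x': 5, 'c': 4, 'n': 8}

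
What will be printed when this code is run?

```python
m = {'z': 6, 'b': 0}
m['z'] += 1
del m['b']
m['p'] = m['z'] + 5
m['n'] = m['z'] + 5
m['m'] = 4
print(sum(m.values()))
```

35

m['z'] = 6+1 = 7 → {'z': 7, 'b': 0}
del 'b' → {'z': 7}
m['p'] = m['z']+5 = 12 → {'z': 7, 'p': 12}
m['n'] = m['z']+5 = 12 → {'z': 7, 'p': 12, 'n': 12}
m['m'] = 4 → {'z': 7, 'p': 12, 'n': 12, 'm': 4}
sum of values = 35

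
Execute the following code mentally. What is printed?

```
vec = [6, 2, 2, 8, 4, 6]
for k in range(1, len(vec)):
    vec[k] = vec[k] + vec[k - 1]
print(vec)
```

[6, 8, 10, 18, 22, 28]

k=1: vec[1] = 2+6 = 8 → [6, 8, 2, 8, 4, 6]
k=2: vec[2] = 2+8 = 10 → [6, 8, 10, 8, 4, 6]
k=3: vec[3] = 8+10 = 18 → [6, 8, 10, 18, 4, 6]
k=4: vec[4] = 4+18 = 22 → [6, 8, 10, 18, 22, 6]
k=5: vec[5] = 6+22 = 28 → [6, 8, 10, 18, 22, 28]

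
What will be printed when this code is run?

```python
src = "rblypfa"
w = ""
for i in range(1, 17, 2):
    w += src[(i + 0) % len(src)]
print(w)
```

byfrlpab

i=1: add src[1]='b' → 'b'
i=3: add src[3]='y' → 'by'
i=5: add src[5]='f' → 'byf'
i=7: add src[0]='r' → 'byfr'
i=9: add src[2]='l' → 'byfrl'
i=11: add src[4]='p' → 'byfrlp'
i=13: add src[6]='a' → 'byfrlpa'
i=15: add src[1]='b' → 'byfrlpab'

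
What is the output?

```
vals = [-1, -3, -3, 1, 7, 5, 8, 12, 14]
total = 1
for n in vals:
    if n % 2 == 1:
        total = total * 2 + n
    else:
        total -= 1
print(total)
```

-20

n=-1: odd, total = 1*2+(-1) = 1
n=-3: odd, total = 1*2+(-3) = -1
n=-3: odd, total = (-1)*2+(-3) = -5
n=1: odd, total = (-5)*2+1 = -9
n=7: odd, total = (-9)*2+7 = -11
n=5: odd, total = (-11)*2+5 = -17
n=8: not odd, total = (-17)-1 = -18
n=12: not odd, total = (-18)-1 = -19
n=14: not odd, total = (-19)-1 = -20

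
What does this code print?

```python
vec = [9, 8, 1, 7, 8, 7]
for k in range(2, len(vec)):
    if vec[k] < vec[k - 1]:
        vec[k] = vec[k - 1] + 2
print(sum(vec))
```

k=2: 1<8, vec[2] = 8+2 = 10 → [9, 8, 10, 7, 8, 7]
k=3: 7<10, vec[3] = 10+2 = 12 → [9, 8, 10, 12, 8, 7]
k=4: 8<12, vec[4] = 12+2 = 14 → [9, 8, 10, 12, 14, 7]
k=5: 7<14, vec[5] = 14+2 = 16 → [9, 8, 10, 12, 14, 16]
sum = 69

69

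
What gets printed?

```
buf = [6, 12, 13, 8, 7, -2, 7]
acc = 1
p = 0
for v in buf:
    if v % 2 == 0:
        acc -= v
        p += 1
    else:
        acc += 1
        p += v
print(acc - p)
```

-51

v=6: even, acc = 1-6 = -5; p=1
v=12: even, acc = (-5)-12 = -17; p=2
v=13: not even, acc = (-17)+1 = -16; p=15
v=8: even, acc = (-16)-8 = -24; p=16
v=7: not even, acc = (-24)+1 = -23; p=23
v=-2: even, acc = (-23)-(-2) = -21; p=24
v=7: not even, acc = (-21)+1 = -20; p=31
acc-p = (-20)-31 = -51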